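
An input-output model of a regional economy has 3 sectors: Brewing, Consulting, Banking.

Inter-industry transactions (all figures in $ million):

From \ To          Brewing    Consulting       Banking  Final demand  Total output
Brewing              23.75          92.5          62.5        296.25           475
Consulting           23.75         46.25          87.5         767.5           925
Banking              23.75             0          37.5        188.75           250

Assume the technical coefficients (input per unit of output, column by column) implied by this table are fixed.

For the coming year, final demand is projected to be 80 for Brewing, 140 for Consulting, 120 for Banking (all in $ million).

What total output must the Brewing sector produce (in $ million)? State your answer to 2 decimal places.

x_1 = 145.75

Technical coefficients a_ij = z_ij / X_j:
  a_11 = 23.75/475 = 0.05, a_21 = 23.75/475 = 0.05, a_31 = 23.75/475 = 0.05
  a_12 = 92.5/925 = 0.10, a_22 = 46.25/925 = 0.05, a_32 = 0/925 = 0.00
  a_13 = 62.5/250 = 0.25, a_23 = 87.5/250 = 0.35, a_33 = 37.5/250 = 0.15
I − A =
  [   0.95    -0.10    -0.25]
  [  -0.05     0.95    -0.35]
  [  -0.05     0.00     0.85]
Cofactors of I−A, C_ij = (−1)^(i+j)·(minor ij) (rows/columns in the sector order above):
  C_11 = (0.95)(0.85) − (-0.35)(0.00) = 0.8075
  C_12 = −[(-0.05)(0.85) − (-0.35)(-0.05)] = 0.0600
  C_13 = (-0.05)(0.00) − (0.95)(-0.05) = 0.0475
  C_21 = −[(-0.10)(0.85) − (-0.25)(0.00)] = 0.0850
  C_22 = (0.95)(0.85) − (-0.25)(-0.05) = 0.7950
  C_23 = −[(0.95)(0.00) − (-0.10)(-0.05)] = 0.0050
  C_31 = (-0.10)(-0.35) − (-0.25)(0.95) = 0.2725
  C_32 = −[(0.95)(-0.35) − (-0.25)(-0.05)] = 0.3450
  C_33 = (0.95)(0.95) − (-0.10)(-0.05) = 0.8975
det(I−A) = Σ_j (I−A)_1j·C_1j = (0.95)(0.8075) + (-0.10)(0.0600) + (-0.25)(0.0475) = 0.74925
adj(I−A) = Cᵀ =
  [ 0.8075   0.0850   0.2725]
  [ 0.0600   0.7950   0.3450]
  [ 0.0475   0.0050   0.8975]
(I − A)⁻¹ = adj(I−A) / det(I−A) ≈
  [   1.0777     0.1134     0.3637]
  [   0.0801     1.0611     0.4605]
  [   0.0634     0.0067     1.1979]
x = (I − A)⁻¹ d = adj(I−A)·d / det(I−A), with det(I−A) = 0.74925:
  x_1 = (0.8075·80 + 0.0850·140 + 0.2725·120) / 0.74925 = 109.20 / 0.74925 ≈ 145.75
  x_2 = (0.0600·80 + 0.7950·140 + 0.3450·120) / 0.74925 = 157.50 / 0.74925 ≈ 210.21
  x_3 = (0.0475·80 + 0.0050·140 + 0.8975·120) / 0.74925 = 112.20 / 0.74925 ≈ 149.75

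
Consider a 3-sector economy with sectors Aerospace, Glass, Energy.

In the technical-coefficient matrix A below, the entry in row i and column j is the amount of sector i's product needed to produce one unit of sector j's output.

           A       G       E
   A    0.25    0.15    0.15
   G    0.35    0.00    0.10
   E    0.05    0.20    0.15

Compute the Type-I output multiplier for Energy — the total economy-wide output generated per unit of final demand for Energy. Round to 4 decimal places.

I − A =
  [   0.75    -0.15    -0.15]
  [  -0.35     1.00    -0.10]
  [  -0.05    -0.20     0.85]
Cofactors of I−A, C_ij = (−1)^(i+j)·(minor ij) (rows/columns in the sector order above):
  C_11 = (1.00)(0.85) − (-0.10)(-0.20) = 0.8300
  C_12 = −[(-0.35)(0.85) − (-0.10)(-0.05)] = 0.3025
  C_13 = (-0.35)(-0.20) − (1.00)(-0.05) = 0.1200
  C_21 = −[(-0.15)(0.85) − (-0.15)(-0.20)] = 0.1575
  C_22 = (0.75)(0.85) − (-0.15)(-0.05) = 0.6300
  C_23 = −[(0.75)(-0.20) − (-0.15)(-0.05)] = 0.1575
  C_31 = (-0.15)(-0.10) − (-0.15)(1.00) = 0.1650
  C_32 = −[(0.75)(-0.10) − (-0.15)(-0.35)] = 0.1275
  C_33 = (0.75)(1.00) − (-0.15)(-0.35) = 0.6975
det(I−A) = Σ_j (I−A)_1j·C_1j = (0.75)(0.8300) + (-0.15)(0.3025) + (-0.15)(0.1200) = 0.559125
adj(I−A) = Cᵀ =
  [ 0.8300   0.1575   0.1650]
  [ 0.3025   0.6300   0.1275]
  [ 0.1200   0.1575   0.6975]
(I − A)⁻¹ = adj(I−A) / det(I−A) ≈
  [   1.48446     0.28169     0.29510]
  [   0.54102     1.12676     0.22803]
  [   0.21462     0.28169     1.24748]
The output multiplier for sector j is the column-j sum of the Leontief inverse (I − A)⁻¹ = adj(I−A) / det(I−A).
Column E of adj(I−A): (0.1650, 0.1275, 0.6975); det(I−A) = 0.559125.
m_E = (0.1650 + 0.1275 + 0.6975) / 0.559125 = 0.99 / 0.559125 ≈ 1.7706.

m_E = 1.7706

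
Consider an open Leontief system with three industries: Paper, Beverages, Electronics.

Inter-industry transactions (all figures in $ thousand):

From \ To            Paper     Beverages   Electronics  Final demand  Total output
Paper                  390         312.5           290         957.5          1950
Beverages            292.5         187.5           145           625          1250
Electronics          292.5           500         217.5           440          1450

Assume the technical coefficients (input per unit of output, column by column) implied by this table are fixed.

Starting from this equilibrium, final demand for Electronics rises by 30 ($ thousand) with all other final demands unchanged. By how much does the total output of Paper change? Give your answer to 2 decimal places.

Technical coefficients a_ij = z_ij / X_j:
  a_PP = 390/1950 = 0.20, a_BP = 292.5/1950 = 0.15, a_EP = 292.5/1950 = 0.15
  a_PB = 312.5/1250 = 0.25, a_BB = 187.5/1250 = 0.15, a_EB = 500/1250 = 0.40
  a_PE = 290/1450 = 0.20, a_BE = 145/1450 = 0.10, a_EE = 217.5/1450 = 0.15
I − A =
  [   0.80    -0.25    -0.20]
  [  -0.15     0.85    -0.10]
  [  -0.15    -0.40     0.85]
Cofactors of I−A, C_ij = (−1)^(i+j)·(minor ij) (rows/columns in the sector order above):
  C_11 = (0.85)(0.85) − (-0.10)(-0.40) = 0.6825
  C_12 = −[(-0.15)(0.85) − (-0.10)(-0.15)] = 0.1425
  C_13 = (-0.15)(-0.40) − (0.85)(-0.15) = 0.1875
  C_21 = −[(-0.25)(0.85) − (-0.20)(-0.40)] = 0.2925
  C_22 = (0.80)(0.85) − (-0.20)(-0.15) = 0.6500
  C_23 = −[(0.80)(-0.40) − (-0.25)(-0.15)] = 0.3575
  C_31 = (-0.25)(-0.10) − (-0.20)(0.85) = 0.1950
  C_32 = −[(0.80)(-0.10) − (-0.20)(-0.15)] = 0.1100
  C_33 = (0.80)(0.85) − (-0.25)(-0.15) = 0.6425
det(I−A) = Σ_j (I−A)_1j·C_1j = (0.80)(0.6825) + (-0.25)(0.1425) + (-0.20)(0.1875) = 0.472875
adj(I−A) = Cᵀ =
  [ 0.6825   0.2925   0.1950]
  [ 0.1425   0.6500   0.1100]
  [ 0.1875   0.3575   0.6425]
(I − A)⁻¹ = adj(I−A) / det(I−A) ≈
  [   1.4433     0.6186     0.4124]
  [   0.3013     1.3746     0.2326]
  [   0.3965     0.7560     1.3587]
Δx = (I − A)⁻¹ Δd with Δd having +30 in the Electronics component and 0 elsewhere.
So Δx_P = L_PE · (+30), where L_PE = adj(I−A)_PE / det(I−A) = 0.1950 / 0.472875.
Δx_P = 0.1950 × (+30) / 0.472875 = 5.85 / 0.472875 ≈ 12.37.

Δx_P = 12.37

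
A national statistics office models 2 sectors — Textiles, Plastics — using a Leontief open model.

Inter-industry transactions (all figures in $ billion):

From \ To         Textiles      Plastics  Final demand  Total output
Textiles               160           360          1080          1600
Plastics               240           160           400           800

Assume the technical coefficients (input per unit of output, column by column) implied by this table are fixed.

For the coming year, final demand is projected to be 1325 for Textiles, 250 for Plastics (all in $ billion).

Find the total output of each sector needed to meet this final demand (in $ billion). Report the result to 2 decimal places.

x_1 = 1796.93, x_2 = 649.43

Technical coefficients a_ij = z_ij / X_j:
  a_11 = 160/1600 = 0.10, a_21 = 240/1600 = 0.15
  a_12 = 360/800 = 0.45, a_22 = 160/800 = 0.20
I − A =
  [   0.90    -0.45]
  [  -0.15     0.80]
det(I−A) = (0.90)(0.80) − (-0.45)(-0.15) = 0.6525
adj(I−A) = [[0.80, 0.45], [0.15, 0.90]]
(I − A)⁻¹ = adj(I−A) / det(I−A) ≈
  [   1.2261     0.6897]
  [   0.2299     1.3793]
x = (I − A)⁻¹ d = adj(I−A)·d / det(I−A), with det(I−A) = 0.6525:
  x_1 = (0.80·1325 + 0.45·250) / 0.6525 = 1172.50 / 0.6525 ≈ 1796.93
  x_2 = (0.15·1325 + 0.90·250) / 0.6525 = 423.75 / 0.6525 ≈ 649.43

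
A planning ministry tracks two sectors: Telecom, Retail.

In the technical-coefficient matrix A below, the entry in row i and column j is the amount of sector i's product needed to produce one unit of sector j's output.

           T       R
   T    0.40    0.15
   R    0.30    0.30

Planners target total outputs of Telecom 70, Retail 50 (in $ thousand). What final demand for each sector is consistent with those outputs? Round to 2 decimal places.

d_T = 34.50, d_R = 14.00

I − A =
  [   0.60    -0.15]
  [  -0.30     0.70]
d = (I − A) x:
  d_T = (+0.60)·70 + (-0.15)·50 = 34.50
  d_R = (-0.30)·70 + (+0.70)·50 = 14.00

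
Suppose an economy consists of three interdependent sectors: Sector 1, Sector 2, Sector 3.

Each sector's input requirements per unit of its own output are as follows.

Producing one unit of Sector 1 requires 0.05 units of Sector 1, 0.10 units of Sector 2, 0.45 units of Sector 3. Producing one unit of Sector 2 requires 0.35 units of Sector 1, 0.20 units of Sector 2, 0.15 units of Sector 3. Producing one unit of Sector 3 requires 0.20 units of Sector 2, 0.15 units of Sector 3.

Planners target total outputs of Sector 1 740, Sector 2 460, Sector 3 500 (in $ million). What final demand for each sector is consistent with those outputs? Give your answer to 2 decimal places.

I − A =
  [   0.95    -0.35     0.00]
  [  -0.10     0.80    -0.20]
  [  -0.45    -0.15     0.85]
d = (I − A) x:
  d_1 = (+0.95)·740 + (-0.35)·460 + (+0.00)·500 = 542.00
  d_2 = (-0.10)·740 + (+0.80)·460 + (-0.20)·500 = 194.00
  d_3 = (-0.45)·740 + (-0.15)·460 + (+0.85)·500 = 23.00

d_1 = 542.00, d_2 = 194.00, d_3 = 23.00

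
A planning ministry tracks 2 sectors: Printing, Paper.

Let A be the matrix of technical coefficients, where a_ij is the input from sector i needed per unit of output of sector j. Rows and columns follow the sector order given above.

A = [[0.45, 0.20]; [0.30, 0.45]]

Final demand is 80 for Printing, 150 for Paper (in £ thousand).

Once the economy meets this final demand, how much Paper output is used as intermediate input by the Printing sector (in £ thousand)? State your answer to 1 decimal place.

I − A =
  [   0.55    -0.20]
  [  -0.30     0.55]
det(I−A) = (0.55)(0.55) − (-0.20)(-0.30) = 0.2425
adj(I−A) = [[0.55, 0.20], [0.30, 0.55]]
(I − A)⁻¹ = adj(I−A) / det(I−A) ≈
  [   2.2680     0.8247]
  [   1.2371     2.2680]
First solve x = (I − A)⁻¹ d = adj(I−A)·d / det(I−A); in particular x_1 = (0.55·80 + 0.20·150) / 0.2425 = 74.00 / 0.2425 ≈ 305.155.
Intermediate flow from 2 to 1: z_21 = a_21 · x_1 = 0.30 × 74.00 / 0.2425 = 22.20 / 0.2425 ≈ 91.5.

z_21 = 91.5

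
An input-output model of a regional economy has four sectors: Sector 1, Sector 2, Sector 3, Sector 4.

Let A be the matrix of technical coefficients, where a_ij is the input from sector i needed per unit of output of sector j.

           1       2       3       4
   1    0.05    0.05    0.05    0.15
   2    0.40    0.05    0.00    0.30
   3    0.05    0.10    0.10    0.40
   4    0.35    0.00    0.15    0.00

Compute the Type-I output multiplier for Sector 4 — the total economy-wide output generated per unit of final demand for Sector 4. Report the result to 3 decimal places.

I − A =
  [   0.95    -0.05    -0.05    -0.15]
  [  -0.40     0.95     0.00    -0.30]
  [  -0.05    -0.10     0.90    -0.40]
  [  -0.35     0.00    -0.15     1.00]
Compute the cofactors C_ij = (−1)^(i+j)·(3×3 minor ij) of I−A; the adjugate is their transpose:
adj(I−A) = Cᵀ =
  [ 0.793500   0.049250   0.071125   0.162250]
  [ 0.432750   0.740125   0.077000   0.317750]
  [ 0.231000   0.099250   0.827375   0.395375]
  [ 0.312375   0.032125   0.149000   0.789875]
det(I−A) = Σ_j (I−A)_1j·C_1j = (0.95)(0.793500) + (-0.05)(0.432750) + (-0.05)(0.231000) + (-0.15)(0.312375) = 0.67378125
(I − A)⁻¹ = adj(I−A) / det(I−A) ≈
  [   1.1777     0.0731     0.1056     0.2408]
  [   0.6423     1.0985     0.1143     0.4716]
  [   0.3428     0.1473     1.2280     0.5868]
  [   0.4636     0.0477     0.2211     1.1723]
The output multiplier for sector j is the column-j sum of the Leontief inverse (I − A)⁻¹ = adj(I−A) / det(I−A).
Column 4 of adj(I−A): (0.162250, 0.317750, 0.395375, 0.789875); det(I−A) = 0.67378125.
m_4 = (0.162250 + 0.317750 + 0.395375 + 0.789875) / 0.67378125 = 1.66525 / 0.67378125 ≈ 2.471.

m_4 = 2.471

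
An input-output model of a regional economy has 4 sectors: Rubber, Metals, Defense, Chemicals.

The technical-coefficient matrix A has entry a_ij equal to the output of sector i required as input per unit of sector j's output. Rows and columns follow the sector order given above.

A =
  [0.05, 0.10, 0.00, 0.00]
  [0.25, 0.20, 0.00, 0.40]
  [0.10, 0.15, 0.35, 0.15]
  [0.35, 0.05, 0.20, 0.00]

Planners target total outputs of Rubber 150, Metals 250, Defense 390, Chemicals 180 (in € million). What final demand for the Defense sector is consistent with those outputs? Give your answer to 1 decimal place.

d_D = 174.0

I − A =
  [   0.95    -0.10     0.00     0.00]
  [  -0.25     0.80     0.00    -0.40]
  [  -0.10    -0.15     0.65    -0.15]
  [  -0.35    -0.05    -0.20     1.00]
d = (I − A) x:
  d_R = (+0.95)·150 + (-0.10)·250 + (+0.00)·390 + (+0.00)·180 = 117.5
  d_M = (-0.25)·150 + (+0.80)·250 + (+0.00)·390 + (-0.40)·180 = 90.5
  d_D = (-0.10)·150 + (-0.15)·250 + (+0.65)·390 + (-0.15)·180 = 174.0
  d_C = (-0.35)·150 + (-0.05)·250 + (-0.20)·390 + (+1.00)·180 = 37.0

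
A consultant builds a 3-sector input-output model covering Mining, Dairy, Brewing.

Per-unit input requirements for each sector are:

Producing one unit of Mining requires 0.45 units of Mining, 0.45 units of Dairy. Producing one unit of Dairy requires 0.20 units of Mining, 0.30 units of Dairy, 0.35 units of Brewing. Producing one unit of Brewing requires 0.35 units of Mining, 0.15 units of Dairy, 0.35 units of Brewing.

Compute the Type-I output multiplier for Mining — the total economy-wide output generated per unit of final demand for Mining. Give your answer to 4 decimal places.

m_1 = 7.9118

I − A =
  [   0.55    -0.20    -0.35]
  [  -0.45     0.70    -0.15]
  [   0.00    -0.35     0.65]
Cofactors of I−A, C_ij = (−1)^(i+j)·(minor ij) (rows/columns in the sector order above):
  C_11 = (0.70)(0.65) − (-0.15)(-0.35) = 0.4025
  C_12 = −[(-0.45)(0.65) − (-0.15)(0.00)] = 0.2925
  C_13 = (-0.45)(-0.35) − (0.70)(0.00) = 0.1575
  C_21 = −[(-0.20)(0.65) − (-0.35)(-0.35)] = 0.2525
  C_22 = (0.55)(0.65) − (-0.35)(0.00) = 0.3575
  C_23 = −[(0.55)(-0.35) − (-0.20)(0.00)] = 0.1925
  C_31 = (-0.20)(-0.15) − (-0.35)(0.70) = 0.2750
  C_32 = −[(0.55)(-0.15) − (-0.35)(-0.45)] = 0.2400
  C_33 = (0.55)(0.70) − (-0.20)(-0.45) = 0.2950
det(I−A) = Σ_j (I−A)_1j·C_1j = (0.55)(0.4025) + (-0.20)(0.2925) + (-0.35)(0.1575) = 0.10775
adj(I−A) = Cᵀ =
  [ 0.4025   0.2525   0.2750]
  [ 0.2925   0.3575   0.2400]
  [ 0.1575   0.1925   0.2950]
(I − A)⁻¹ = adj(I−A) / det(I−A) ≈
  [   3.73550     2.34339     2.55220]
  [   2.71462     3.31787     2.22738]
  [   1.46172     1.78654     2.73782]
The output multiplier for sector j is the column-j sum of the Leontief inverse (I − A)⁻¹ = adj(I−A) / det(I−A).
Column 1 of adj(I−A): (0.4025, 0.2925, 0.1575); det(I−A) = 0.10775.
m_1 = (0.4025 + 0.2925 + 0.1575) / 0.10775 = 0.8525 / 0.10775 ≈ 7.9118.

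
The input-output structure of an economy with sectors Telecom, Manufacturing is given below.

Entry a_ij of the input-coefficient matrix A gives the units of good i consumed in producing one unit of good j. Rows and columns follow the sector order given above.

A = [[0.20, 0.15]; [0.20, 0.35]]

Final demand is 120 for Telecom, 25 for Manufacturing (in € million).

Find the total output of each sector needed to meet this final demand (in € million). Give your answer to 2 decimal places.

I − A =
  [   0.80    -0.15]
  [  -0.20     0.65]
det(I−A) = (0.80)(0.65) − (-0.15)(-0.20) = 0.4900
adj(I−A) = [[0.65, 0.15], [0.20, 0.80]]
(I − A)⁻¹ = adj(I−A) / det(I−A) ≈
  [   1.3265     0.3061]
  [   0.4082     1.6327]
x = (I − A)⁻¹ d = adj(I−A)·d / det(I−A), with det(I−A) = 0.4900:
  x_1 = (0.65·120 + 0.15·25) / 0.4900 = 81.75 / 0.4900 ≈ 166.84
  x_2 = (0.20·120 + 0.80·25) / 0.4900 = 44.00 / 0.4900 ≈ 89.80

x_1 = 166.84, x_2 = 89.80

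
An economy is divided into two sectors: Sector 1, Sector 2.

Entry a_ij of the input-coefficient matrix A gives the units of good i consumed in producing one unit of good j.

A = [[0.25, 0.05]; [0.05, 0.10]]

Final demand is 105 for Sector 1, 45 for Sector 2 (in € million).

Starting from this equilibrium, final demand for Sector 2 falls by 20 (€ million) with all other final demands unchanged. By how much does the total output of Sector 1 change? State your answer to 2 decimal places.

Δx_1 = -1.49

I − A =
  [   0.75    -0.05]
  [  -0.05     0.90]
det(I−A) = (0.75)(0.90) − (-0.05)(-0.05) = 0.6725
adj(I−A) = [[0.90, 0.05], [0.05, 0.75]]
(I − A)⁻¹ = adj(I−A) / det(I−A) ≈
  [   1.3383     0.0743]
  [   0.0743     1.1152]
Δx = (I − A)⁻¹ Δd with Δd having -20 in the Sector 2 component and 0 elsewhere.
So Δx_1 = L_12 · (-20), where L_12 = adj(I−A)_12 / det(I−A) = 0.05 / 0.6725.
Δx_1 = 0.05 × (-20) / 0.6725 = -1.00 / 0.6725 ≈ -1.49.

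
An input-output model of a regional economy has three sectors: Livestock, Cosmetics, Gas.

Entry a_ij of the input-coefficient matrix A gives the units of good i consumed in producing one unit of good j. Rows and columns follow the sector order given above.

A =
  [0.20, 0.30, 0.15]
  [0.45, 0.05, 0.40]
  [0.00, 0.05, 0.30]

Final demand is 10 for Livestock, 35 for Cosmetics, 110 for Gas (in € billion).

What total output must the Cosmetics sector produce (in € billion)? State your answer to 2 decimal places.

I − A =
  [   0.80    -0.30    -0.15]
  [  -0.45     0.95    -0.40]
  [   0.00    -0.05     0.70]
Cofactors of I−A, C_ij = (−1)^(i+j)·(minor ij) (rows/columns in the sector order above):
  C_11 = (0.95)(0.70) − (-0.40)(-0.05) = 0.6450
  C_12 = −[(-0.45)(0.70) − (-0.40)(0.00)] = 0.3150
  C_13 = (-0.45)(-0.05) − (0.95)(0.00) = 0.0225
  C_21 = −[(-0.30)(0.70) − (-0.15)(-0.05)] = 0.2175
  C_22 = (0.80)(0.70) − (-0.15)(0.00) = 0.5600
  C_23 = −[(0.80)(-0.05) − (-0.30)(0.00)] = 0.0400
  C_31 = (-0.30)(-0.40) − (-0.15)(0.95) = 0.2625
  C_32 = −[(0.80)(-0.40) − (-0.15)(-0.45)] = 0.3875
  C_33 = (0.80)(0.95) − (-0.30)(-0.45) = 0.6250
det(I−A) = Σ_j (I−A)_1j·C_1j = (0.80)(0.6450) + (-0.30)(0.3150) + (-0.15)(0.0225) = 0.418125
adj(I−A) = Cᵀ =
  [ 0.6450   0.2175   0.2625]
  [ 0.3150   0.5600   0.3875]
  [ 0.0225   0.0400   0.6250]
(I − A)⁻¹ = adj(I−A) / det(I−A) ≈
  [   1.5426     0.5202     0.6278]
  [   0.7534     1.3393     0.9268]
  [   0.0538     0.0957     1.4948]
x = (I − A)⁻¹ d = adj(I−A)·d / det(I−A), with det(I−A) = 0.418125:
  x_L = (0.6450·10 + 0.2175·35 + 0.2625·110) / 0.418125 = 42.9375 / 0.418125 ≈ 102.69
  x_C = (0.3150·10 + 0.5600·35 + 0.3875·110) / 0.418125 = 65.375 / 0.418125 ≈ 156.35
  x_G = (0.0225·10 + 0.0400·35 + 0.6250·110) / 0.418125 = 70.375 / 0.418125 ≈ 168.31

x_C = 156.35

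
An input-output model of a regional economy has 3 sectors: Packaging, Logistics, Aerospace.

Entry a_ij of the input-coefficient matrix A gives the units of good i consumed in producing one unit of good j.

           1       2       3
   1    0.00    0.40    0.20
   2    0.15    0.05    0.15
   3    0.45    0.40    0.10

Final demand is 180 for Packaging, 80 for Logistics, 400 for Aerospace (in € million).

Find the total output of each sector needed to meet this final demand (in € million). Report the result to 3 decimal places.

x_1 = 451.419, x_2 = 281.022, x_3 = 795.053

I − A =
  [   1.00    -0.40    -0.20]
  [  -0.15     0.95    -0.15]
  [  -0.45    -0.40     0.90]
Cofactors of I−A, C_ij = (−1)^(i+j)·(minor ij) (rows/columns in the sector order above):
  C_11 = (0.95)(0.90) − (-0.15)(-0.40) = 0.7950
  C_12 = −[(-0.15)(0.90) − (-0.15)(-0.45)] = 0.2025
  C_13 = (-0.15)(-0.40) − (0.95)(-0.45) = 0.4875
  C_21 = −[(-0.40)(0.90) − (-0.20)(-0.40)] = 0.4400
  C_22 = (1.00)(0.90) − (-0.20)(-0.45) = 0.8100
  C_23 = −[(1.00)(-0.40) − (-0.40)(-0.45)] = 0.5800
  C_31 = (-0.40)(-0.15) − (-0.20)(0.95) = 0.2500
  C_32 = −[(1.00)(-0.15) − (-0.20)(-0.15)] = 0.1800
  C_33 = (1.00)(0.95) − (-0.40)(-0.15) = 0.8900
det(I−A) = Σ_j (I−A)_1j·C_1j = (1.00)(0.7950) + (-0.40)(0.2025) + (-0.20)(0.4875) = 0.6165
adj(I−A) = Cᵀ =
  [ 0.7950   0.4400   0.2500]
  [ 0.2025   0.8100   0.1800]
  [ 0.4875   0.5800   0.8900]
(I − A)⁻¹ = adj(I−A) / det(I−A) ≈
  [   1.2895     0.7137     0.4055]
  [   0.3285     1.3139     0.2920]
  [   0.7908     0.9408     1.4436]
x = (I − A)⁻¹ d = adj(I−A)·d / det(I−A), with det(I−A) = 0.6165:
  x_1 = (0.7950·180 + 0.4400·80 + 0.2500·400) / 0.6165 = 278.30 / 0.6165 ≈ 451.419
  x_2 = (0.2025·180 + 0.8100·80 + 0.1800·400) / 0.6165 = 173.25 / 0.6165 ≈ 281.022
  x_3 = (0.4875·180 + 0.5800·80 + 0.8900·400) / 0.6165 = 490.15 / 0.6165 ≈ 795.053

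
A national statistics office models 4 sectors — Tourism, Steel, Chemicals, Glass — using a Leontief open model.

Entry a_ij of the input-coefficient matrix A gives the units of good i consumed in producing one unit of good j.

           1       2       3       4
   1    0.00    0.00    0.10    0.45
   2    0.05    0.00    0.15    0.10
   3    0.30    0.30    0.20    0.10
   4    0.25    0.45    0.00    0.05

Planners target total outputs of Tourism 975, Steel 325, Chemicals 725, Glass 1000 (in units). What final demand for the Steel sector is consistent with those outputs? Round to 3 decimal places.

d_2 = 67.500

I − A =
  [   1.00     0.00    -0.10    -0.45]
  [  -0.05     1.00    -0.15    -0.10]
  [  -0.30    -0.30     0.80    -0.10]
  [  -0.25    -0.45     0.00     0.95]
d = (I − A) x:
  d_1 = (+1.00)·975 + (+0.00)·325 + (-0.10)·725 + (-0.45)·1000 = 452.500
  d_2 = (-0.05)·975 + (+1.00)·325 + (-0.15)·725 + (-0.10)·1000 = 67.500
  d_3 = (-0.30)·975 + (-0.30)·325 + (+0.80)·725 + (-0.10)·1000 = 90.000
  d_4 = (-0.25)·975 + (-0.45)·325 + (+0.00)·725 + (+0.95)·1000 = 560.000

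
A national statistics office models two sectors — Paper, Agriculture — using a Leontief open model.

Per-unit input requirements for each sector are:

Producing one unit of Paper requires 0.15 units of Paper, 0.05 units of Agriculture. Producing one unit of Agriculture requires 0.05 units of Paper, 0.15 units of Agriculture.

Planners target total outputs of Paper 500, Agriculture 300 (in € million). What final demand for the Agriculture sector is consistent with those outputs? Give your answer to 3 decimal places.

I − A =
  [   0.85    -0.05]
  [  -0.05     0.85]
d = (I − A) x:
  d_P = (+0.85)·500 + (-0.05)·300 = 410.000
  d_A = (-0.05)·500 + (+0.85)·300 = 230.000

d_A = 230.000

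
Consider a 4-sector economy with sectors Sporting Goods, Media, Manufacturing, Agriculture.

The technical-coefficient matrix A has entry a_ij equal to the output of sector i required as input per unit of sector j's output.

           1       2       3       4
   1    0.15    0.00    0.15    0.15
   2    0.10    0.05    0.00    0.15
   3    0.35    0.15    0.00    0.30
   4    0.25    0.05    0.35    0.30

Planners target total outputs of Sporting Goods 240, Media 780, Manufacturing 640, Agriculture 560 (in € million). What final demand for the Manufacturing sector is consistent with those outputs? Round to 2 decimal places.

I − A =
  [   0.85     0.00    -0.15    -0.15]
  [  -0.10     0.95     0.00    -0.15]
  [  -0.35    -0.15     1.00    -0.30]
  [  -0.25    -0.05    -0.35     0.70]
d = (I − A) x:
  d_1 = (+0.85)·240 + (+0.00)·780 + (-0.15)·640 + (-0.15)·560 = 24.00
  d_2 = (-0.10)·240 + (+0.95)·780 + (+0.00)·640 + (-0.15)·560 = 633.00
  d_3 = (-0.35)·240 + (-0.15)·780 + (+1.00)·640 + (-0.30)·560 = 271.00
  d_4 = (-0.25)·240 + (-0.05)·780 + (-0.35)·640 + (+0.70)·560 = 69.00

d_3 = 271.00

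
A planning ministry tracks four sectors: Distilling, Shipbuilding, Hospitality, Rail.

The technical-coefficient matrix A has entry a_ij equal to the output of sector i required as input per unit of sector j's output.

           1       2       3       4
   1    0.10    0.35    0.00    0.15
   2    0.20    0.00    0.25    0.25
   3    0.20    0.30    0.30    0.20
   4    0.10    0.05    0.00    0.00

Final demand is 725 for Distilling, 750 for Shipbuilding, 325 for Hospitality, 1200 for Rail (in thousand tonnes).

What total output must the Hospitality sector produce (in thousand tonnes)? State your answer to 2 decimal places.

I − A =
  [   0.90    -0.35     0.00    -0.15]
  [  -0.20     1.00    -0.25    -0.25]
  [  -0.20    -0.30     0.70    -0.20]
  [  -0.10    -0.05     0.00     1.00]
Compute the cofactors C_ij = (−1)^(i+j)·(3×3 minor ij) of I−A; the adjugate is their transpose:
adj(I−A) = Cᵀ =
  [ 0.613750   0.250250   0.089375   0.172500]
  [ 0.212500   0.619500   0.221250   0.231000]
  [ 0.287000   0.353000   0.793500   0.290000]
  [ 0.072000   0.056000   0.020000   0.496000]
det(I−A) = Σ_j (I−A)_1j·C_1j = (0.90)(0.613750) + (-0.35)(0.212500) + (0.00)(0.287000) + (-0.15)(0.072000) = 0.4672
(I − A)⁻¹ = adj(I−A) / det(I−A) ≈
  [   1.3137     0.5356     0.1913     0.3692]
  [   0.4548     1.3260     0.4736     0.4944]
  [   0.6143     0.7556     1.6984     0.6207]
  [   0.1541     0.1199     0.0428     1.0616]
x = (I − A)⁻¹ d = adj(I−A)·d / det(I−A), with det(I−A) = 0.4672:
  x_1 = (0.613750·725 + 0.250250·750 + 0.089375·325 + 0.172500·1200) / 0.4672 = 868.703125 / 0.4672 ≈ 1859.38
  x_2 = (0.212500·725 + 0.619500·750 + 0.221250·325 + 0.231000·1200) / 0.4672 = 967.79375 / 0.4672 ≈ 2071.48
  x_3 = (0.287000·725 + 0.353000·750 + 0.793500·325 + 0.290000·1200) / 0.4672 = 1078.7125 / 0.4672 ≈ 2308.89
  x_4 = (0.072000·725 + 0.056000·750 + 0.020000·325 + 0.496000·1200) / 0.4672 = 695.90 / 0.4672 ≈ 1489.51

x_3 = 2308.89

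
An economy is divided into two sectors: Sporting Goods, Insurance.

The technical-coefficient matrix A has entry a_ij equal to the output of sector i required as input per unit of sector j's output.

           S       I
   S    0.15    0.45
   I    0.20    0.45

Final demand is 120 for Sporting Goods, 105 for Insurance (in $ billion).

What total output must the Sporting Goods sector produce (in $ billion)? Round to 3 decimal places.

x_S = 300.000

I − A =
  [   0.85    -0.45]
  [  -0.20     0.55]
det(I−A) = (0.85)(0.55) − (-0.45)(-0.20) = 0.3775
adj(I−A) = [[0.55, 0.45], [0.20, 0.85]]
(I − A)⁻¹ = adj(I−A) / det(I−A) ≈
  [   1.4570     1.1921]
  [   0.5298     2.2517]
x = (I − A)⁻¹ d = adj(I−A)·d / det(I−A), with det(I−A) = 0.3775:
  x_S = (0.55·120 + 0.45·105) / 0.3775 = 113.25 / 0.3775 = 300.000
  x_I = (0.20·120 + 0.85·105) / 0.3775 = 113.25 / 0.3775 = 300.000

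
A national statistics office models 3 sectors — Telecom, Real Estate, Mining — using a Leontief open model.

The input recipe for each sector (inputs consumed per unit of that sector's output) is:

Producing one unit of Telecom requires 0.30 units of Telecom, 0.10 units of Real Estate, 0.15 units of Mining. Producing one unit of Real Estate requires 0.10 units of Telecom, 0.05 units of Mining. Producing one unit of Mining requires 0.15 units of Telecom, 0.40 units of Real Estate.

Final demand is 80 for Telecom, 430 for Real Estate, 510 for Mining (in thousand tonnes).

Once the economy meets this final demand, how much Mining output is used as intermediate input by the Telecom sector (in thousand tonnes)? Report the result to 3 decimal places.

I − A =
  [   0.70    -0.10    -0.15]
  [  -0.10     1.00    -0.40]
  [  -0.15    -0.05     1.00]
Cofactors of I−A, C_ij = (−1)^(i+j)·(minor ij) (rows/columns in the sector order above):
  C_11 = (1.00)(1.00) − (-0.40)(-0.05) = 0.9800
  C_12 = −[(-0.10)(1.00) − (-0.40)(-0.15)] = 0.1600
  C_13 = (-0.10)(-0.05) − (1.00)(-0.15) = 0.1550
  C_21 = −[(-0.10)(1.00) − (-0.15)(-0.05)] = 0.1075
  C_22 = (0.70)(1.00) − (-0.15)(-0.15) = 0.6775
  C_23 = −[(0.70)(-0.05) − (-0.10)(-0.15)] = 0.0500
  C_31 = (-0.10)(-0.40) − (-0.15)(1.00) = 0.1900
  C_32 = −[(0.70)(-0.40) − (-0.15)(-0.10)] = 0.2950
  C_33 = (0.70)(1.00) − (-0.10)(-0.10) = 0.6900
det(I−A) = Σ_j (I−A)_1j·C_1j = (0.70)(0.9800) + (-0.10)(0.1600) + (-0.15)(0.1550) = 0.64675
adj(I−A) = Cᵀ =
  [ 0.9800   0.1075   0.1900]
  [ 0.1600   0.6775   0.2950]
  [ 0.1550   0.0500   0.6900]
(I − A)⁻¹ = adj(I−A) / det(I−A) ≈
  [   1.5153     0.1662     0.2938]
  [   0.2474     1.0475     0.4561]
  [   0.2397     0.0773     1.0669]
First solve x = (I − A)⁻¹ d = adj(I−A)·d / det(I−A); in particular x_T = (0.9800·80 + 0.1075·430 + 0.1900·510) / 0.64675 = 221.525 / 0.64675 ≈ 342.52029.
Intermediate flow from M to T: z_MT = a_MT · x_T = 0.15 × 221.525 / 0.64675 = 33.22875 / 0.64675 ≈ 51.378.

z_MT = 51.378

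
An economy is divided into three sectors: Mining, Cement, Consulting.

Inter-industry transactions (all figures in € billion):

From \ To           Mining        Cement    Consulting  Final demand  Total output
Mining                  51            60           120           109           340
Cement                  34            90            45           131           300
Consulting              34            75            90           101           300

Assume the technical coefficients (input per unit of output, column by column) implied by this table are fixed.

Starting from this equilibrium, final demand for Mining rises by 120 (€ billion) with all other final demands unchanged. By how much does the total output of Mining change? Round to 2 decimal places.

Δx_1 = 164.73

Technical coefficients a_ij = z_ij / X_j:
  a_11 = 51/340 = 0.15, a_21 = 34/340 = 0.10, a_31 = 34/340 = 0.10
  a_12 = 60/300 = 0.20, a_22 = 90/300 = 0.30, a_32 = 75/300 = 0.25
  a_13 = 120/300 = 0.40, a_23 = 45/300 = 0.15, a_33 = 90/300 = 0.30
I − A =
  [   0.85    -0.20    -0.40]
  [  -0.10     0.70    -0.15]
  [  -0.10    -0.25     0.70]
Cofactors of I−A, C_ij = (−1)^(i+j)·(minor ij) (rows/columns in the sector order above):
  C_11 = (0.70)(0.70) − (-0.15)(-0.25) = 0.4525
  C_12 = −[(-0.10)(0.70) − (-0.15)(-0.10)] = 0.0850
  C_13 = (-0.10)(-0.25) − (0.70)(-0.10) = 0.0950
  C_21 = −[(-0.20)(0.70) − (-0.40)(-0.25)] = 0.2400
  C_22 = (0.85)(0.70) − (-0.40)(-0.10) = 0.5550
  C_23 = −[(0.85)(-0.25) − (-0.20)(-0.10)] = 0.2325
  C_31 = (-0.20)(-0.15) − (-0.40)(0.70) = 0.3100
  C_32 = −[(0.85)(-0.15) − (-0.40)(-0.10)] = 0.1675
  C_33 = (0.85)(0.70) − (-0.20)(-0.10) = 0.5750
det(I−A) = Σ_j (I−A)_1j·C_1j = (0.85)(0.4525) + (-0.20)(0.0850) + (-0.40)(0.0950) = 0.329625
adj(I−A) = Cᵀ =
  [ 0.4525   0.2400   0.3100]
  [ 0.0850   0.5550   0.1675]
  [ 0.0950   0.2325   0.5750]
(I − A)⁻¹ = adj(I−A) / det(I−A) ≈
  [   1.3728     0.7281     0.9405]
  [   0.2579     1.6837     0.5082]
  [   0.2882     0.7053     1.7444]
Δx = (I − A)⁻¹ Δd with Δd having +120 in the Mining component and 0 elsewhere.
So Δx_1 = L_11 · (+120), where L_11 = adj(I−A)_11 / det(I−A) = 0.4525 / 0.329625.
Δx_1 = 0.4525 × (+120) / 0.329625 = 54.30 / 0.329625 ≈ 164.73.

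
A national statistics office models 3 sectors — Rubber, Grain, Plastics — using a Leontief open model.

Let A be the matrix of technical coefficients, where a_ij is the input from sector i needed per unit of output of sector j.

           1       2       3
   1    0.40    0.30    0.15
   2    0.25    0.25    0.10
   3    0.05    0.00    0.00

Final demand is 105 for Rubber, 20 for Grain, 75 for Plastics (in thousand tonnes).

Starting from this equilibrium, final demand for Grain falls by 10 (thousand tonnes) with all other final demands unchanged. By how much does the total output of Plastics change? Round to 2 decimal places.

Δx_3 = -0.41

I − A =
  [   0.60    -0.30    -0.15]
  [  -0.25     0.75    -0.10]
  [  -0.05     0.00     1.00]
Cofactors of I−A, C_ij = (−1)^(i+j)·(minor ij) (rows/columns in the sector order above):
  C_11 = (0.75)(1.00) − (-0.10)(0.00) = 0.7500
  C_12 = −[(-0.25)(1.00) − (-0.10)(-0.05)] = 0.2550
  C_13 = (-0.25)(0.00) − (0.75)(-0.05) = 0.0375
  C_21 = −[(-0.30)(1.00) − (-0.15)(0.00)] = 0.3000
  C_22 = (0.60)(1.00) − (-0.15)(-0.05) = 0.5925
  C_23 = −[(0.60)(0.00) − (-0.30)(-0.05)] = 0.0150
  C_31 = (-0.30)(-0.10) − (-0.15)(0.75) = 0.1425
  C_32 = −[(0.60)(-0.10) − (-0.15)(-0.25)] = 0.0975
  C_33 = (0.60)(0.75) − (-0.30)(-0.25) = 0.3750
det(I−A) = Σ_j (I−A)_1j·C_1j = (0.60)(0.7500) + (-0.30)(0.2550) + (-0.15)(0.0375) = 0.367875
adj(I−A) = Cᵀ =
  [ 0.7500   0.3000   0.1425]
  [ 0.2550   0.5925   0.0975]
  [ 0.0375   0.0150   0.3750]
(I − A)⁻¹ = adj(I−A) / det(I−A) ≈
  [   2.0387     0.8155     0.3874]
  [   0.6932     1.6106     0.2650]
  [   0.1019     0.0408     1.0194]
Δx = (I − A)⁻¹ Δd with Δd having -10 in the Grain component and 0 elsewhere.
So Δx_3 = L_32 · (-10), where L_32 = adj(I−A)_32 / det(I−A) = 0.0150 / 0.367875.
Δx_3 = 0.0150 × (-10) / 0.367875 = -0.15 / 0.367875 ≈ -0.41.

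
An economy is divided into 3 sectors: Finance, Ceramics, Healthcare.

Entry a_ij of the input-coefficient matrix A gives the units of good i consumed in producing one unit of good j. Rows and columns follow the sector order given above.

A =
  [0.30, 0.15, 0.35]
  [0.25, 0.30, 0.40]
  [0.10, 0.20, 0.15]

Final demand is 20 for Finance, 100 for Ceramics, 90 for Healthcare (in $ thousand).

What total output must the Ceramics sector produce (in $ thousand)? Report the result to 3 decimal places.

x_2 = 335.412

I − A =
  [   0.70    -0.15    -0.35]
  [  -0.25     0.70    -0.40]
  [  -0.10    -0.20     0.85]
Cofactors of I−A, C_ij = (−1)^(i+j)·(minor ij) (rows/columns in the sector order above):
  C_11 = (0.70)(0.85) − (-0.40)(-0.20) = 0.5150
  C_12 = −[(-0.25)(0.85) − (-0.40)(-0.10)] = 0.2525
  C_13 = (-0.25)(-0.20) − (0.70)(-0.10) = 0.1200
  C_21 = −[(-0.15)(0.85) − (-0.35)(-0.20)] = 0.1975
  C_22 = (0.70)(0.85) − (-0.35)(-0.10) = 0.5600
  C_23 = −[(0.70)(-0.20) − (-0.15)(-0.10)] = 0.1550
  C_31 = (-0.15)(-0.40) − (-0.35)(0.70) = 0.3050
  C_32 = −[(0.70)(-0.40) − (-0.35)(-0.25)] = 0.3675
  C_33 = (0.70)(0.70) − (-0.15)(-0.25) = 0.4525
det(I−A) = Σ_j (I−A)_1j·C_1j = (0.70)(0.5150) + (-0.15)(0.2525) + (-0.35)(0.1200) = 0.280625
adj(I−A) = Cᵀ =
  [ 0.5150   0.1975   0.3050]
  [ 0.2525   0.5600   0.3675]
  [ 0.1200   0.1550   0.4525]
(I − A)⁻¹ = adj(I−A) / det(I−A) ≈
  [   1.8352     0.7038     1.0869]
  [   0.8998     1.9955     1.3096]
  [   0.4276     0.5523     1.6125]
x = (I − A)⁻¹ d = adj(I−A)·d / det(I−A), with det(I−A) = 0.280625:
  x_1 = (0.5150·20 + 0.1975·100 + 0.3050·90) / 0.280625 = 57.50 / 0.280625 ≈ 204.900
  x_2 = (0.2525·20 + 0.5600·100 + 0.3675·90) / 0.280625 = 94.125 / 0.280625 ≈ 335.412
  x_3 = (0.1200·20 + 0.1550·100 + 0.4525·90) / 0.280625 = 58.625 / 0.280625 ≈ 208.909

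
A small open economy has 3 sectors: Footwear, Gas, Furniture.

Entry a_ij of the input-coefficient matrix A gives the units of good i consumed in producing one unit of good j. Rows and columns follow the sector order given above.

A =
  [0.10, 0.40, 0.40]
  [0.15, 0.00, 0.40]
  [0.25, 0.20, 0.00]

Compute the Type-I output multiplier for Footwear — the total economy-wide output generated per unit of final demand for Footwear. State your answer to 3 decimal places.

m_1 = 2.354

I − A =
  [   0.90    -0.40    -0.40]
  [  -0.15     1.00    -0.40]
  [  -0.25    -0.20     1.00]
Cofactors of I−A, C_ij = (−1)^(i+j)·(minor ij) (rows/columns in the sector order above):
  C_11 = (1.00)(1.00) − (-0.40)(-0.20) = 0.9200
  C_12 = −[(-0.15)(1.00) − (-0.40)(-0.25)] = 0.2500
  C_13 = (-0.15)(-0.20) − (1.00)(-0.25) = 0.2800
  C_21 = −[(-0.40)(1.00) − (-0.40)(-0.20)] = 0.4800
  C_22 = (0.90)(1.00) − (-0.40)(-0.25) = 0.8000
  C_23 = −[(0.90)(-0.20) − (-0.40)(-0.25)] = 0.2800
  C_31 = (-0.40)(-0.40) − (-0.40)(1.00) = 0.5600
  C_32 = −[(0.90)(-0.40) − (-0.40)(-0.15)] = 0.4200
  C_33 = (0.90)(1.00) − (-0.40)(-0.15) = 0.8400
det(I−A) = Σ_j (I−A)_1j·C_1j = (0.90)(0.9200) + (-0.40)(0.2500) + (-0.40)(0.2800) = 0.6160
adj(I−A) = Cᵀ =
  [ 0.9200   0.4800   0.5600]
  [ 0.2500   0.8000   0.4200]
  [ 0.2800   0.2800   0.8400]
(I − A)⁻¹ = adj(I−A) / det(I−A) ≈
  [   1.4935     0.7792     0.9091]
  [   0.4058     1.2987     0.6818]
  [   0.4545     0.4545     1.3636]
The output multiplier for sector j is the column-j sum of the Leontief inverse (I − A)⁻¹ = adj(I−A) / det(I−A).
Column 1 of adj(I−A): (0.9200, 0.2500, 0.2800); det(I−A) = 0.6160.
m_1 = (0.9200 + 0.2500 + 0.2800) / 0.6160 = 1.45 / 0.6160 ≈ 2.354.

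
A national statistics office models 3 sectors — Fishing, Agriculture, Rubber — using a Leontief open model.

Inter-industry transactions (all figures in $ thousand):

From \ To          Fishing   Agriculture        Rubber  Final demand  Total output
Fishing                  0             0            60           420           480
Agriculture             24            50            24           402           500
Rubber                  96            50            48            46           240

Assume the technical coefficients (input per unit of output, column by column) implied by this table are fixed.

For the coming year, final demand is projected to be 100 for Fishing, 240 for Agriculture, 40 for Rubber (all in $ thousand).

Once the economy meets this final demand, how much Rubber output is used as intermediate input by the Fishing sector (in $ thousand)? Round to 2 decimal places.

z_RF = 25.91

Technical coefficients a_ij = z_ij / X_j:
  a_FF = 0/480 = 0.00, a_AF = 24/480 = 0.05, a_RF = 96/480 = 0.20
  a_FA = 0/500 = 0.00, a_AA = 50/500 = 0.10, a_RA = 50/500 = 0.10
  a_FR = 60/240 = 0.25, a_AR = 24/240 = 0.10, a_RR = 48/240 = 0.20
I − A =
  [   1.00     0.00    -0.25]
  [  -0.05     0.90    -0.10]
  [  -0.20    -0.10     0.80]
Cofactors of I−A, C_ij = (−1)^(i+j)·(minor ij) (rows/columns in the sector order above):
  C_11 = (0.90)(0.80) − (-0.10)(-0.10) = 0.7100
  C_12 = −[(-0.05)(0.80) − (-0.10)(-0.20)] = 0.0600
  C_13 = (-0.05)(-0.10) − (0.90)(-0.20) = 0.1850
  C_21 = −[(0.00)(0.80) − (-0.25)(-0.10)] = 0.0250
  C_22 = (1.00)(0.80) − (-0.25)(-0.20) = 0.7500
  C_23 = −[(1.00)(-0.10) − (0.00)(-0.20)] = 0.1000
  C_31 = (0.00)(-0.10) − (-0.25)(0.90) = 0.2250
  C_32 = −[(1.00)(-0.10) − (-0.25)(-0.05)] = 0.1125
  C_33 = (1.00)(0.90) − (0.00)(-0.05) = 0.9000
det(I−A) = Σ_j (I−A)_1j·C_1j = (1.00)(0.7100) + (0.00)(0.0600) + (-0.25)(0.1850) = 0.66375
adj(I−A) = Cᵀ =
  [ 0.7100   0.0250   0.2250]
  [ 0.0600   0.7500   0.1125]
  [ 0.1850   0.1000   0.9000]
(I − A)⁻¹ = adj(I−A) / det(I−A) ≈
  [   1.0697     0.0377     0.3390]
  [   0.0904     1.1299     0.1695]
  [   0.2787     0.1507     1.3559]
First solve x = (I − A)⁻¹ d = adj(I−A)·d / det(I−A); in particular x_F = (0.7100·100 + 0.0250·240 + 0.2250·40) / 0.66375 = 86.00 / 0.66375 ≈ 129.5669.
Intermediate flow from R to F: z_RF = a_RF · x_F = 0.20 × 86.00 / 0.66375 = 17.20 / 0.66375 ≈ 25.91.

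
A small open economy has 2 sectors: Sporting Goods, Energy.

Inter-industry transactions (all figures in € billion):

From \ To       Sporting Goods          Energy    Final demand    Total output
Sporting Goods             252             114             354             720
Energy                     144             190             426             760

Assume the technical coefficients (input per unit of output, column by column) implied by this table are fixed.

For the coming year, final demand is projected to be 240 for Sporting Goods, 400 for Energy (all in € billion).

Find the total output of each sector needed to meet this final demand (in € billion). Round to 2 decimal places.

Technical coefficients a_ij = z_ij / X_j:
  a_SS = 252/720 = 0.35, a_ES = 144/720 = 0.20
  a_SE = 114/760 = 0.15, a_EE = 190/760 = 0.25
I − A =
  [   0.65    -0.15]
  [  -0.20     0.75]
det(I−A) = (0.65)(0.75) − (-0.15)(-0.20) = 0.4575
adj(I−A) = [[0.75, 0.15], [0.20, 0.65]]
(I − A)⁻¹ = adj(I−A) / det(I−A) ≈
  [   1.6393     0.3279]
  [   0.4372     1.4208]
x = (I − A)⁻¹ d = adj(I−A)·d / det(I−A), with det(I−A) = 0.4575:
  x_S = (0.75·240 + 0.15·400) / 0.4575 = 240.00 / 0.4575 ≈ 524.59
  x_E = (0.20·240 + 0.65·400) / 0.4575 = 308.00 / 0.4575 ≈ 673.22

x_S = 524.59, x_E = 673.22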